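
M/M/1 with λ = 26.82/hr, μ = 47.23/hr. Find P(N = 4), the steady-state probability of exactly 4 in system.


ρ = 26.82/47.23 = 0.5679
P_n = (1−ρ)·ρ^n = (1 − 0.5679)·0.5679^4 = 0.4321·0.103983 = 0.044935

Final: 0.044935


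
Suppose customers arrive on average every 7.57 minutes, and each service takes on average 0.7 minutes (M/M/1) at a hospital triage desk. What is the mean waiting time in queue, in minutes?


λ = 60/7.57 = 7.9260 /hr
μ = 60/0.7 = 85.7143 /hr
ρ = λ/μ = 7.9260/85.7143 = 0.09247
Wq = ρ/(μ−λ) = 0.09247/(85.7143−7.9260) = 0.001189 hr
In minutes: 0.001189·60 = 0.07132 min

Final: 0.07132 min


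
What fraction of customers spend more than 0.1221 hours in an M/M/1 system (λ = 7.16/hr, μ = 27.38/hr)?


W ~ Exponential(μ−λ) for M/M/1.
μ − λ = 27.38 − 7.16 = 20.2200
P(W > t) = e^{−(μ−λ)t} = e^{−2.4689} = 0.084681

Final: 0.084681


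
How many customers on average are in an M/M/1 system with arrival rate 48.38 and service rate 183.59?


ρ = λ/μ = 48.38/183.59 = 0.2635
L = ρ/(1−ρ) = 0.2635/(1 − 0.2635) = 0.2635/0.7365 = 0.3578

Final: 0.3578


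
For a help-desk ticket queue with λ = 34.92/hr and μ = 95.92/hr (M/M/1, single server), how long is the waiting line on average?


ρ = 34.92/95.92 = 0.3641
Lq = ρ²/(1−ρ) = 0.1325/0.6359 = 0.2084

Final: 0.2084


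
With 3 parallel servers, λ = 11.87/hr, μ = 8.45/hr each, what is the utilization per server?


ρ = λ/(cμ) = 11.87/(3·8.45) = 11.87/25.35 = 0.4682

Final: 0.4682


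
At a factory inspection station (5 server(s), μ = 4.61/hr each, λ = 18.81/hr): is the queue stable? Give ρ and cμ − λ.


Total capacity cμ = 5·4.61 = 23.05/hr
ρ = λ/(cμ) = 18.81/23.05 = 0.8161
Stable ⇔ ρ < 1: YES
Spare capacity = cμ − λ = 23.05 − 18.81 = 4.24/hr

Final: ρ = 0.8161; stable; margin = 4.24/hr


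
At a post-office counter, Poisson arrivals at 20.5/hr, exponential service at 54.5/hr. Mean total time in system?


W = 1/(μ−λ) = 1/(54.5 − 20.5) = 1/34.00 = 0.02941 hr

Final: 0.02941 hr


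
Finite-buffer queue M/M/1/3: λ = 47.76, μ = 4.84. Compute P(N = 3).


ρ = λ/μ = 47.76/4.84 = 9.8678
P_K = (1−ρ)ρ^K/(1−ρ^(K+1)) = (-8.8678·960.852821)/(1 − 9481.473289)
= -8520.620468/-9480.473289 = 0.898755

Final: 0.898755


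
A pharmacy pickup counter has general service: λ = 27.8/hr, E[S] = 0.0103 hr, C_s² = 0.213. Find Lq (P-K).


ρ = λ·E[S] = 27.8·0.0103 = 0.2863
Lq = ρ²(1+C_s²)/(2(1−ρ)) = 0.08199·(1+0.213)/(2·0.7137)
= 0.08199·1.2130/1.4273 = 0.06968

Final: 0.06968


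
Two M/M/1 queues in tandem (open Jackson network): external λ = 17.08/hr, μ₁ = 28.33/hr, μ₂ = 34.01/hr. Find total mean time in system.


Each node sees arrival rate λ = 17.08/hr (tandem ⇒ throughput preserved).
W₁ = 1/(μ₁−λ) = 1/(28.33−17.08) = 0.08889 hr
W₂ = 1/(μ₂−λ) = 1/(34.01−17.08) = 0.05907 hr
W_total = W₁ + W₂ = 0.08889 + 0.05907 = 0.14796 hr

Final: 0.14796 hr


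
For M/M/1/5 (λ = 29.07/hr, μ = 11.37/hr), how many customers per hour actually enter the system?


ρ = 2.5567; P_K = (1−ρ)ρ^5/(1−ρ^6) = 0.611063
λ_eff = λ(1 − P_K) = 29.07·(1 − 0.611063) = 29.07·0.388937 = 11.3064 /hr

Final: 11.3064 /hr


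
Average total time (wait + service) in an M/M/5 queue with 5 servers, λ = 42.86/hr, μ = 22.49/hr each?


a = 1.9057; ρ = 0.3811; P₀ = 0.147857
Lq = P₀·a^c·ρ/(c!(1−ρ)²) = 0.03082
Wq = Lq/λ = 0.03082/42.86 = 0.0007192 hr
W = Wq + 1/μ = 0.0007192 + 0.04446 = 0.04518 hr

Final: 0.04518 hr


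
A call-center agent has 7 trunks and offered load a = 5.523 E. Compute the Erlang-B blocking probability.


B(c,a) = (a^c/c!) / Σ_{k=0}^{c} a^k/k!
a^7/7! = 31.102462
Σ terms (k=0..7): 1.00000 + 5.52300 + 15.25176 + 28.07850 + 38.76939 + 42.82466 + 39.42010 + 31.10246 = 201.969880
B = 31.102462/201.969880 = 0.153996

Final: 0.153996


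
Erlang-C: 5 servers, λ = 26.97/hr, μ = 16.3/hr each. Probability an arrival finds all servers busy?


a = λ/μ = 1.6546; ρ = a/5 = 0.3309
P₀ = 0.190652 (from M/M/c formula)
C(c,a) = [a^c/(c!(1−ρ))]·P₀ = [12.40129/(120·0.6691)]·0.190652
= 0.15446·0.190652 = 0.029447

Final: 0.029447


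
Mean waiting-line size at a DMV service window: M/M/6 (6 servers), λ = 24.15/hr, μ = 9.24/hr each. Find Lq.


a = λ/μ = 2.6136; ρ = a/6 = 0.4356
P₀ = 0.072727
Lq = P₀·a^c·ρ / (c!·(1−ρ)²) = 0.072727·318.76526·0.4356/(720·0.31854)
= 0.04403

Final: 0.04403


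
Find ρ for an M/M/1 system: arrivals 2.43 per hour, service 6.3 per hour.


ρ = λ/μ = 2.43/6.3 = 0.3857

Final: 0.3857


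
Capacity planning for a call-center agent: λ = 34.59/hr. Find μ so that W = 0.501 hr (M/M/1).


W = 1/(μ−λ) ⇒ μ − λ = 1/W = 1/0.501 = 1.9960
μ = λ + 1/W = 34.59 + 1.9960 = 36.5860 per hr

Final: 36.5860 /hr


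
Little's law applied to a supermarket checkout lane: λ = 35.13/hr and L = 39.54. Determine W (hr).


W = L/λ = 39.54/35.13 = 1.1255 hr

Final: 1.1255 hr


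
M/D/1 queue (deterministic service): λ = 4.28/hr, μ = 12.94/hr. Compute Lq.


ρ = 4.28/12.94 = 0.3308
M/D/1: Lq = ρ²/(2(1−ρ)) = 0.1094/(2·0.6692) = 0.08173

Final: 0.08173


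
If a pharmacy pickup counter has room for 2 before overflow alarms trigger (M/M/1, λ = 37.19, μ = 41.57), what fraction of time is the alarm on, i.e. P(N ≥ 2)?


ρ = 37.19/41.57 = 0.8946
P(N ≥ n) = ρ^n = 0.8946^2 = 0.800373

Final: 0.800373


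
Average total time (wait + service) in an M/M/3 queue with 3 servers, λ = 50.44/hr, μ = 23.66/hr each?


a = 2.1319; ρ = 0.7106; P₀ = 0.091036
Lq = P₀·a^c·ρ/(c!(1−ρ)²) = 1.24753
Wq = Lq/λ = 1.24753/50.44 = 0.02473 hr
W = Wq + 1/μ = 0.02473 + 0.04227 = 0.06700 hr

Final: 0.06700 hr


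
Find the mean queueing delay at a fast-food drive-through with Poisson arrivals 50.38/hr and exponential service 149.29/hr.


ρ = 50.38/149.29 = 0.3375
Wq = ρ/(μ−λ) = 0.3375/(149.29 − 50.38) = 0.3375/98.91 = 0.003412 hr

Final: 0.003412 hr


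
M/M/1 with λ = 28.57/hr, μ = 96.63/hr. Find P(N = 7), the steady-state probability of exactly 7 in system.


ρ = 28.57/96.63 = 0.2957
P_n = (1−ρ)·ρ^n = (1 − 0.2957)·0.2957^7 = 0.7043·0.0001975 = 0.0001391

Final: 0.0001391


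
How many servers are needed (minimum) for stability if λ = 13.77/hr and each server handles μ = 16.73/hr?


Stability requires cμ > λ ⇔ c > λ/μ.
λ/μ = 13.77/16.73 = 0.8231
Minimum integer c = ⌊0.8231⌋ + 1 = 1
Check: 1·16.73 = 16.73 > 13.77, while 0·16.73 = 0.00 ≤ 13.77

Final: 1 servers


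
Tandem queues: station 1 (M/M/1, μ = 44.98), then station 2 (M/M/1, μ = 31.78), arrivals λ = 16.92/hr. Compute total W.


Each node sees arrival rate λ = 16.92/hr (tandem ⇒ throughput preserved).
W₁ = 1/(μ₁−λ) = 1/(44.98−16.92) = 0.03564 hr
W₂ = 1/(μ₂−λ) = 1/(31.78−16.92) = 0.06729 hr
W_total = W₁ + W₂ = 0.03564 + 0.06729 = 0.10293 hr

Final: 0.10293 hr


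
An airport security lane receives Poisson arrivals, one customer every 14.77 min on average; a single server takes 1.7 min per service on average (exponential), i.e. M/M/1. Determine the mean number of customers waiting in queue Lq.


λ = 60/14.77 = 4.0623 /hr
μ = 60/1.7 = 35.2941 /hr
ρ = λ/μ = 4.0623/35.2941 = 0.1151
Lq = ρ²/(1−ρ) = 0.01325/0.8849 = 0.01497

Final: 0.01497


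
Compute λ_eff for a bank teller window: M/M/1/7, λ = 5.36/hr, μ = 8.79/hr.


ρ = 0.6098; P_K = (1−ρ)ρ^7/(1−ρ^8) = 0.012472
λ_eff = λ(1 − P_K) = 5.36·(1 − 0.012472) = 5.36·0.987528 = 5.2932 /hr

Final: 5.2932 /hr


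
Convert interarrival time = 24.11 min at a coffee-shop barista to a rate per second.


λ = 1/(interarrival time) in consistent units.
1 second = 0.0166667 min, so λ = 0.0166667/24.11 = 0.0006913 per second

Final: 0.0006913 /sec


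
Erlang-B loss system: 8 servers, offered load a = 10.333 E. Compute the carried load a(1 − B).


B(8,10.333) = 0.353638 (Erlang-B)
Carried load = a(1 − B) = 10.333·(1 − 0.353638) = 10.333·0.646362 = 6.6789 E

Final: 6.6789 Erlangs


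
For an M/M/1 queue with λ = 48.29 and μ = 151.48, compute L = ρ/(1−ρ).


ρ = λ/μ = 48.29/151.48 = 0.3188
L = ρ/(1−ρ) = 0.3188/(1 − 0.3188) = 0.3188/0.6812 = 0.4680

Final: 0.4680


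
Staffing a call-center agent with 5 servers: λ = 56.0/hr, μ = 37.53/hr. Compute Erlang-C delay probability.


a = λ/μ = 1.4921; ρ = a/5 = 0.2984
P₀ = 0.224543 (from M/M/c formula)
C(c,a) = [a^c/(c!(1−ρ))]·P₀ = [7.39686/(120·0.7016)]·0.224543
= 0.08786·0.224543 = 0.019728

Final: 0.019728


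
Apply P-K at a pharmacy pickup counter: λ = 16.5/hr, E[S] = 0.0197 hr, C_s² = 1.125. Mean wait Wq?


ρ = λ·E[S] = 16.5·0.0197 = 0.3251
E[S²] = E[S]²(1+C_s²) = 0.0197²·(1+1.125) = 0.0008247
Wq = λ·E[S²]/(2(1−ρ)) = 16.5·0.0008247/(2·0.6749) = 0.01008 hr

Final: 0.01008 hr


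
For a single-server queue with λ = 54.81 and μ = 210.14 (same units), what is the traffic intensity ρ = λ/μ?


ρ = λ/μ = 54.81/210.14 = 0.2608

Final: 0.2608


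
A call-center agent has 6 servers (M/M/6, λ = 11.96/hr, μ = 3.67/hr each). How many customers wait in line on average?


a = λ/μ = 3.2589; ρ = a/6 = 0.5431
P₀ = 0.037396
Lq = P₀·a^c·ρ / (c!·(1−ρ)²) = 0.037396·1197.81761·0.5431/(720·0.20872)
= 0.16189

Final: 0.16189


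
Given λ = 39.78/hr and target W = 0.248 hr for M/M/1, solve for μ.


W = 1/(μ−λ) ⇒ μ − λ = 1/W = 1/0.248 = 4.0323
μ = λ + 1/W = 39.78 + 4.0323 = 43.8123 per hr

Final: 43.8123 /hr


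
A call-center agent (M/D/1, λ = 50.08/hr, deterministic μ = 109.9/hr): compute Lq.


ρ = 50.08/109.9 = 0.4557
M/D/1: Lq = ρ²/(2(1−ρ)) = 0.2077/(2·0.5443) = 0.19075

Final: 0.19075


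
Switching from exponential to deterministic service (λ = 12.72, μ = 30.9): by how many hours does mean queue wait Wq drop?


ρ = 12.72/30.9 = 0.4117
Wq(M/M/1) = ρ/(μ−λ) = 0.4117/18.18 = 0.02264 hr
Wq(M/D/1) = ρ/(2(μ−λ)) = 0.01132 hr
Savings = 0.02264 − 0.01132 = 0.01132 hr

Final: 0.01132 hr


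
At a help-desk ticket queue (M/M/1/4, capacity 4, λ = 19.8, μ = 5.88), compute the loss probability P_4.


ρ = λ/μ = 19.8/5.88 = 3.3673
P_K = (1−ρ)ρ^K/(1−ρ^(K+1)) = (-2.3673·128.573497)/(1 − 432.951572)
= -304.378075/-431.951572 = 0.704658

Final: 0.704658


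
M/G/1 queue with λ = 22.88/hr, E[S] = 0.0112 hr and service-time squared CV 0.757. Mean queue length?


ρ = λ·E[S] = 22.88·0.0112 = 0.2563
Lq = ρ²(1+C_s²)/(2(1−ρ)) = 0.06567·(1+0.757)/(2·0.7437)
= 0.06567·1.7570/1.4875 = 0.07757

Final: 0.07757


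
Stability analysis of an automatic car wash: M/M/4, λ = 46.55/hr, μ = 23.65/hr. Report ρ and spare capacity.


Total capacity cμ = 4·23.65 = 94.60/hr
ρ = λ/(cμ) = 46.55/94.60 = 0.4921
Stable ⇔ ρ < 1: YES
Spare capacity = cμ − λ = 94.60 − 46.55 = 48.05/hr

Final: ρ = 0.4921; stable; margin = 48.05/hr


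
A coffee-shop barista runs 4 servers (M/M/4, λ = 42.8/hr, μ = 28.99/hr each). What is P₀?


a = λ/μ = 42.8/28.99 = 1.4764; ρ = a/c = 0.3691
Σ_{k=0}^{3} a^k/k! (terms k=0..3) = 1.00000 + 1.47637 + 1.08984 + 0.53633 = 4.10254
Tail: a^4/(4!(1−ρ)) = 4.75097/(24·0.6309) = 0.31377
P₀ = 1/(4.10254 + 0.31377) = 1/4.41631 = 0.226434

Final: 0.226434


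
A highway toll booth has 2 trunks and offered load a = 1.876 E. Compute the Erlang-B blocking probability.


B(c,a) = (a^c/c!) / Σ_{k=0}^{c} a^k/k!
a^2/2! = 1.759688
Σ terms (k=0..2): 1.00000 + 1.87600 + 1.75969 = 4.635688
B = 1.759688/4.635688 = 0.379596

Final: 0.379596


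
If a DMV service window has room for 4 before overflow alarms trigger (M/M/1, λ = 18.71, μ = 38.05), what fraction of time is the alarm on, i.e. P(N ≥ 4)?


ρ = 18.71/38.05 = 0.4917
P(N ≥ n) = ρ^n = 0.4917^4 = 0.058462

Final: 0.058462


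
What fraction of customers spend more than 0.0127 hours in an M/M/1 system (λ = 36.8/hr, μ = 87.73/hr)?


W ~ Exponential(μ−λ) for M/M/1.
μ − λ = 87.73 − 36.8 = 50.9300
P(W > t) = e^{−(μ−λ)t} = e^{−0.6468} = 0.523713

Final: 0.523713


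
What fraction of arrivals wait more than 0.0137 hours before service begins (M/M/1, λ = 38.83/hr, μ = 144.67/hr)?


ρ = 38.83/144.67 = 0.2684
P(Wq > t) = ρ·e^{−(μ−λ)t} = 0.2684·e^{−1.4500}
= 0.2684·0.234568 = 0.062959

Final: 0.062959


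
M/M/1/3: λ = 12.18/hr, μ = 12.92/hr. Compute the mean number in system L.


ρ = 12.18/12.92 = 0.9427
L = ρ[1 − (K+1)ρ^K + Kρ^(K+1)] / [(1−ρ)(1−ρ^(K+1))]
Numerator: 0.9427·(1 − 4·0.837827 + 3·0.789840) = 0.017169
Denominator: (0.05728)·(0.210160) = 0.012037
L = 0.017169/0.012037 = 1.4263

Final: 1.4263


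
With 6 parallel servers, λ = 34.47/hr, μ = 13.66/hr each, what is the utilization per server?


ρ = λ/(cμ) = 34.47/(6·13.66) = 34.47/81.96 = 0.4206

Final: 0.4206


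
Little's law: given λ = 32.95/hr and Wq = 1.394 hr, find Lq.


Lq = λWq = 32.95·1.394 = 45.9323

Final: 45.9323


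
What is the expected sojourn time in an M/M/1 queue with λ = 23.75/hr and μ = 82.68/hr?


W = 1/(μ−λ) = 1/(82.68 − 23.75) = 1/58.93 = 0.01697 hr

Final: 0.01697 hr


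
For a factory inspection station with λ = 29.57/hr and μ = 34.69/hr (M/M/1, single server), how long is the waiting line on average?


ρ = 29.57/34.69 = 0.8524
Lq = ρ²/(1−ρ) = 0.7266/0.1476 = 4.9230

Final: 4.9230


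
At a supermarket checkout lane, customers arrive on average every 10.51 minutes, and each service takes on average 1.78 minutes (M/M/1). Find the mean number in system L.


λ = 60/10.51 = 5.7088 /hr
μ = 60/1.78 = 33.7079 /hr
ρ = λ/μ = 5.7088/33.7079 = 0.1694
L = ρ/(1−ρ) = 0.1694/0.8306 = 0.2039

Final: 0.2039


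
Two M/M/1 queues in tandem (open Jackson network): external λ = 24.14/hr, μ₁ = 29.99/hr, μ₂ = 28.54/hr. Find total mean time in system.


Each node sees arrival rate λ = 24.14/hr (tandem ⇒ throughput preserved).
W₁ = 1/(μ₁−λ) = 1/(29.99−24.14) = 0.17094 hr
W₂ = 1/(μ₂−λ) = 1/(28.54−24.14) = 0.22727 hr
W_total = W₁ + W₂ = 0.17094 + 0.22727 = 0.39821 hr

Final: 0.39821 hr


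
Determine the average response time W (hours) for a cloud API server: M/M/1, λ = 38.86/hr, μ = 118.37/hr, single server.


W = 1/(μ−λ) = 1/(118.37 − 38.86) = 1/79.51 = 0.01258 hr

Final: 0.01258 hr


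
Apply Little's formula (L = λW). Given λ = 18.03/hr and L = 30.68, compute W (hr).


W = L/λ = 30.68/18.03 = 1.7016 hr

Final: 1.7016 hr


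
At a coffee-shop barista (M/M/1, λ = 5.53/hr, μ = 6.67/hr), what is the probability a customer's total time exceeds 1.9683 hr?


W ~ Exponential(μ−λ) for M/M/1.
μ − λ = 6.67 − 5.53 = 1.1400
P(W > t) = e^{−(μ−λ)t} = e^{−2.2439} = 0.106048

Final: 0.106048


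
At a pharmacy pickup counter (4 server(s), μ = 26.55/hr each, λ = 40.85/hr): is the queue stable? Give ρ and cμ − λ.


Total capacity cμ = 4·26.55 = 106.20/hr
ρ = λ/(cμ) = 40.85/106.20 = 0.3847
Stable ⇔ ρ < 1: YES
Spare capacity = cμ − λ = 106.20 − 40.85 = 65.35/hr

Final: ρ = 0.3847; stable; margin = 65.35/hr


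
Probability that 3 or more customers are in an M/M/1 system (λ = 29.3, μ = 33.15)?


ρ = 29.3/33.15 = 0.8839
P(N ≥ n) = ρ^n = 0.8839^3 = 0.690482

Final: 0.690482


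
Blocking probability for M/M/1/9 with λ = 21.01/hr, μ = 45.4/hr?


ρ = λ/μ = 21.01/45.4 = 0.4628
P_K = (1−ρ)ρ^K/(1−ρ^(K+1)) = (0.5372·0.0009735)/(1 − 0.0004505)
= 0.0005230/0.999549 = 0.0005232

Final: 0.0005232


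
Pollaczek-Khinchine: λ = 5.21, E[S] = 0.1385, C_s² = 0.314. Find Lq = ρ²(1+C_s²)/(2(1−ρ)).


ρ = λ·E[S] = 5.21·0.1385 = 0.7216
Lq = ρ²(1+C_s²)/(2(1−ρ)) = 0.5207·(1+0.314)/(2·0.2784)
= 0.5207·1.3140/0.5568 = 1.22871

Final: 1.22871


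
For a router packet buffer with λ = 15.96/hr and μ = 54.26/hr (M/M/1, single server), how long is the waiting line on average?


ρ = 15.96/54.26 = 0.2941
Lq = ρ²/(1−ρ) = 0.08652/0.7059 = 0.1226

Final: 0.1226


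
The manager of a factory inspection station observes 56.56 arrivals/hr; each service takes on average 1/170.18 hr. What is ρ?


ρ = λ/μ = 56.56/170.18 = 0.3324

Final: 0.3324


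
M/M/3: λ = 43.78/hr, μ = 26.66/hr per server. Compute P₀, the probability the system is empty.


a = λ/μ = 43.78/26.66 = 1.6422; ρ = a/c = 0.5474
Σ_{k=0}^{2} a^k/k! (terms k=0..2) = 1.00000 + 1.64216 + 1.34835 = 3.99051
Tail: a^3/(3!(1−ρ)) = 4.42840/(6·0.4526) = 1.63068
P₀ = 1/(3.99051 + 1.63068) = 1/5.62118 = 0.177898

Final: 0.177898


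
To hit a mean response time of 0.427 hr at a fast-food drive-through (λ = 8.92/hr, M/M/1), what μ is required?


W = 1/(μ−λ) ⇒ μ − λ = 1/W = 1/0.427 = 2.3419
μ = λ + 1/W = 8.92 + 2.3419 = 11.2619 per hr

Final: 11.2619 /hr


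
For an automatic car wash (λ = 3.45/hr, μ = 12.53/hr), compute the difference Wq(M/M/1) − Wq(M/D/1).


ρ = 3.45/12.53 = 0.2753
Wq(M/M/1) = ρ/(μ−λ) = 0.2753/9.08 = 0.03032 hr
Wq(M/D/1) = ρ/(2(μ−λ)) = 0.01516 hr
Savings = 0.03032 − 0.01516 = 0.01516 hr

Final: 0.01516 hr


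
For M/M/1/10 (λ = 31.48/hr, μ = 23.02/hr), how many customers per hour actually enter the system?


ρ = 1.3675; P_K = (1−ρ)ρ^10/(1−ρ^11) = 0.277618
λ_eff = λ(1 − P_K) = 31.48·(1 − 0.277618) = 31.48·0.722382 = 22.7406 /hr

Final: 22.7406 /hr


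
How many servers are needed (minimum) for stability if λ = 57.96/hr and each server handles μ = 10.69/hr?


Stability requires cμ > λ ⇔ c > λ/μ.
λ/μ = 57.96/10.69 = 5.4219
Minimum integer c = ⌊5.4219⌋ + 1 = 6
Check: 6·10.69 = 64.14 > 57.96, while 5·10.69 = 53.45 ≤ 57.96

Final: 6 servers


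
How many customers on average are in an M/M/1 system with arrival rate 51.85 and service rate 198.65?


ρ = λ/μ = 51.85/198.65 = 0.2610
L = ρ/(1−ρ) = 0.2610/(1 − 0.2610) = 0.2610/0.7390 = 0.3532

Final: 0.3532


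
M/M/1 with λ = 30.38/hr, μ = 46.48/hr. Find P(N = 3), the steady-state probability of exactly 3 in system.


ρ = 30.38/46.48 = 0.6536
P_n = (1−ρ)·ρ^n = (1 − 0.6536)·0.6536^3 = 0.3464·0.279232 = 0.096722

Final: 0.096722


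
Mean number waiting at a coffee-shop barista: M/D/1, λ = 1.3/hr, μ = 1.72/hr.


ρ = 1.3/1.72 = 0.7558
M/D/1: Lq = ρ²/(2(1−ρ)) = 0.5713/(2·0.2442) = 1.16971

Final: 1.16971


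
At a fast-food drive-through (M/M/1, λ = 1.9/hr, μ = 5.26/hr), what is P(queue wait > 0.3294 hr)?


ρ = 1.9/5.26 = 0.3612
P(Wq > t) = ρ·e^{−(μ−λ)t} = 0.3612·e^{−1.1068}
= 0.3612·0.330621 = 0.119426

Final: 0.119426


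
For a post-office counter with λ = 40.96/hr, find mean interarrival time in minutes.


Mean interarrival time = 1/λ = 1/40.96 hour = 0.02441 hour
In minutes: 0.02441 × 60 = 1.4648 min

Final: 1.4648 min


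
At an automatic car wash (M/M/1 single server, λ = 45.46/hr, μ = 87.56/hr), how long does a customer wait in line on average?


ρ = 45.46/87.56 = 0.5192
Wq = ρ/(μ−λ) = 0.5192/(87.56 − 45.46) = 0.5192/42.10 = 0.01233 hr

Final: 0.01233 hr


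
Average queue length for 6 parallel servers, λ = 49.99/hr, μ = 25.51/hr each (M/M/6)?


a = λ/μ = 1.9596; ρ = a/6 = 0.3266
P₀ = 0.140727
Lq = P₀·a^c·ρ / (c!·(1−ρ)²) = 0.140727·56.62863·0.3266/(720·0.45346)
= 0.007972

Final: 0.007972


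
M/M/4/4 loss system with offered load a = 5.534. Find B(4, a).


B(c,a) = (a^c/c!) / Σ_{k=0}^{c} a^k/k!
a^4/4! = 39.079174
Σ terms (k=0..4): 1.00000 + 5.53400 + 15.31258 + 28.24660 + 39.07917 = 89.172354
B = 39.079174/89.172354 = 0.438243

Final: 0.438243


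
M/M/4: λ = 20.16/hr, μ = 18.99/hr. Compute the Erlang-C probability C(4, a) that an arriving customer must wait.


a = λ/μ = 1.0616; ρ = a/4 = 0.2654
P₀ = 0.345235 (from M/M/c formula)
C(c,a) = [a^c/(c!(1−ρ))]·P₀ = [1.27017/(24·0.7346)]·0.345235
= 0.07204·0.345235 = 0.024872

Final: 0.024872


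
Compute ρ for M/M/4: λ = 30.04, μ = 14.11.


ρ = λ/(cμ) = 30.04/(4·14.11) = 30.04/56.44 = 0.5322

Final: 0.5322


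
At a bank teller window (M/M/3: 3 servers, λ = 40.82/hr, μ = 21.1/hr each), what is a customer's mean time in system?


a = 1.9346; ρ = 0.6449; P₀ = 0.121892
Lq = P₀·a^c·ρ/(c!(1−ρ)²) = 0.75211
Wq = Lq/λ = 0.75211/40.82 = 0.01843 hr
W = Wq + 1/μ = 0.01843 + 0.04739 = 0.06582 hr

Final: 0.06582 hr


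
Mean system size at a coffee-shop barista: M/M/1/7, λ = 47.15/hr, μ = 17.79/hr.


ρ = 47.15/17.79 = 2.6504
L = ρ[1 − (K+1)ρ^K + Kρ^(K+1)] / [(1−ρ)(1−ρ^(K+1))]
Numerator: 2.6504·(1 − 8·918.629193 + 7·2434.703006) = 25694.994114
Denominator: (-1.6504)·(-2433.703006) = 4016.499171
L = 25694.994114/4016.499171 = 6.3974

Final: 6.3974


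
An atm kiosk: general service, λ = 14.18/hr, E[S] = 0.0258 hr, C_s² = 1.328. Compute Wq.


ρ = λ·E[S] = 14.18·0.0258 = 0.3658
E[S²] = E[S]²(1+C_s²) = 0.0258²·(1+1.328) = 0.001550
Wq = λ·E[S²]/(2(1−ρ)) = 14.18·0.001550/(2·0.6342) = 0.01732 hr

Final: 0.01732 hr


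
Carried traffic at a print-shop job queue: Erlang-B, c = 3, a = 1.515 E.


B(3,1.515) = 0.136615 (Erlang-B)
Carried load = a(1 − B) = 1.515·(1 − 0.136615) = 1.515·0.863385 = 1.3080 E

Final: 1.3080 Erlangs


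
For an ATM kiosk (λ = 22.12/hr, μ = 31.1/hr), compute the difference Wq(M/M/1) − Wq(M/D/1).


ρ = 22.12/31.1 = 0.7113
Wq(M/M/1) = ρ/(μ−λ) = 0.7113/8.98 = 0.07920 hr
Wq(M/D/1) = ρ/(2(μ−λ)) = 0.03960 hr
Savings = 0.07920 − 0.03960 = 0.03960 hr

Final: 0.03960 hr


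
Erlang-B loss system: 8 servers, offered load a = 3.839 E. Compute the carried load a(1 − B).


B(8,3.839) = 0.025609 (Erlang-B)
Carried load = a(1 − B) = 3.839·(1 − 0.025609) = 3.839·0.974391 = 3.7407 E

Final: 3.7407 Erlangs


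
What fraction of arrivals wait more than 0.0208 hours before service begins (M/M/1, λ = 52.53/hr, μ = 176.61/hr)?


ρ = 52.53/176.61 = 0.2974
P(Wq > t) = ρ·e^{−(μ−λ)t} = 0.2974·e^{−2.5809}
= 0.2974·0.075709 = 0.022518

Final: 0.022518


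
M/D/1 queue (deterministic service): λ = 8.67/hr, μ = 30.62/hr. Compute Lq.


ρ = 8.67/30.62 = 0.2831
M/D/1: Lq = ρ²/(2(1−ρ)) = 0.08017/(2·0.7169) = 0.05592

Final: 0.05592


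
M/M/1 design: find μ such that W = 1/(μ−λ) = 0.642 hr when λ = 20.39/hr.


W = 1/(μ−λ) ⇒ μ − λ = 1/W = 1/0.642 = 1.5576
μ = λ + 1/W = 20.39 + 1.5576 = 21.9476 per hr

Final: 21.9476 /hr


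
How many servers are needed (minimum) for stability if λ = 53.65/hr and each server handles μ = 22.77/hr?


Stability requires cμ > λ ⇔ c > λ/μ.
λ/μ = 53.65/22.77 = 2.3562
Minimum integer c = ⌊2.3562⌋ + 1 = 3
Check: 3·22.77 = 68.31 > 53.65, while 2·22.77 = 45.54 ≤ 53.65

Final: 3 servers


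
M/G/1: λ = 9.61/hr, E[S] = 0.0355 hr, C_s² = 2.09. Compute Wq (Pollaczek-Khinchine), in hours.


ρ = λ·E[S] = 9.61·0.0355 = 0.3412
E[S²] = E[S]²(1+C_s²) = 0.0355²·(1+2.09) = 0.003894
Wq = λ·E[S²]/(2(1−ρ)) = 9.61·0.003894/(2·0.6588) = 0.02840 hr

Final: 0.02840 hr


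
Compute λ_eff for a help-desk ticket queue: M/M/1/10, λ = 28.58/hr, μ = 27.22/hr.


ρ = 1.0500; P_K = (1−ρ)ρ^10/(1−ρ^11) = 0.114638
λ_eff = λ(1 − P_K) = 28.58·(1 − 0.114638) = 28.58·0.885362 = 25.3036 /hr

Final: 25.3036 /hr


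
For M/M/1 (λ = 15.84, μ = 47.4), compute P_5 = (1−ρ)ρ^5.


ρ = 15.84/47.4 = 0.3342
P_n = (1−ρ)·ρ^n = (1 − 0.3342)·0.3342^5 = 0.6658·0.004168 = 0.002775

Final: 0.002775


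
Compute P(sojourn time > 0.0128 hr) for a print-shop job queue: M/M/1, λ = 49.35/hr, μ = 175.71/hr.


W ~ Exponential(μ−λ) for M/M/1.
μ − λ = 175.71 − 49.35 = 126.3600
P(W > t) = e^{−(μ−λ)t} = e^{−1.6174} = 0.198412

Final: 0.198412


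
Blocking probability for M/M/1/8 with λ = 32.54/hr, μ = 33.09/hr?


ρ = λ/μ = 32.54/33.09 = 0.9834
P_K = (1−ρ)ρ^K/(1−ρ^(K+1)) = (0.01662·0.874513)/(1 − 0.859977)
= 0.014536/0.140023 = 0.103809

Final: 0.103809


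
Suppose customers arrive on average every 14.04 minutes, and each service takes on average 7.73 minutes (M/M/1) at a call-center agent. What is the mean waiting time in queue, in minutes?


λ = 60/14.04 = 4.2735 /hr
μ = 60/7.73 = 7.7620 /hr
ρ = λ/μ = 4.2735/7.7620 = 0.5506
Wq = ρ/(μ−λ) = 0.5506/(7.7620−4.2735) = 0.15783 hr
In minutes: 0.15783·60 = 9.470 min

Final: 9.470 min


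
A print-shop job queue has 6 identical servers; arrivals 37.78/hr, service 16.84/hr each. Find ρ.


ρ = λ/(cμ) = 37.78/(6·16.84) = 37.78/101.04 = 0.3739

Final: 0.3739


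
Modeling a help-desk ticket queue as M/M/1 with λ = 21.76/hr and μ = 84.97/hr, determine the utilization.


ρ = λ/μ = 21.76/84.97 = 0.2561

Final: 0.2561


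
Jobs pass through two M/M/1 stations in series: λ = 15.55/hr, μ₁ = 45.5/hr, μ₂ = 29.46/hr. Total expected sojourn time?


Each node sees arrival rate λ = 15.55/hr (tandem ⇒ throughput preserved).
W₁ = 1/(μ₁−λ) = 1/(45.5−15.55) = 0.03339 hr
W₂ = 1/(μ₂−λ) = 1/(29.46−15.55) = 0.07189 hr
W_total = W₁ + W₂ = 0.03339 + 0.07189 = 0.10528 hr

Final: 0.10528 hr


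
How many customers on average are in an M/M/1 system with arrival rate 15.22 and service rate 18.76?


ρ = λ/μ = 15.22/18.76 = 0.8113
L = ρ/(1−ρ) = 0.8113/(1 − 0.8113) = 0.8113/0.1887 = 4.2994

Final: 4.2994


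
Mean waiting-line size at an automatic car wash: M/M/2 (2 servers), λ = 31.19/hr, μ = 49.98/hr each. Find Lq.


a = λ/μ = 0.6240; ρ = a/2 = 0.3120
P₀ = 0.524361
Lq = P₀·a^c·ρ / (c!·(1−ρ)²) = 0.524361·0.38944·0.3120/(2·0.47331)
= 0.06731

Final: 0.06731


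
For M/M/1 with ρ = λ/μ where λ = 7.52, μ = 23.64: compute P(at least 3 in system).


ρ = 7.52/23.64 = 0.3181
P(N ≥ n) = ρ^n = 0.3181^3 = 0.032189

Final: 0.032189


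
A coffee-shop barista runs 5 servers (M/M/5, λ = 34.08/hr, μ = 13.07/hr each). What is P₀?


a = λ/μ = 34.08/13.07 = 2.6075; ρ = a/c = 0.5215
Σ_{k=0}^{4} a^k/k! (terms k=0..4) = 1.00000 + 2.60750 + 3.39952 + 2.95475 + 1.92613 = 11.88790
Tail: a^5/(5!(1−ρ)) = 120.53689/(120·0.4785) = 2.09921
P₀ = 1/(11.88790 + 2.09921) = 1/13.98711 = 0.071494

Final: 0.071494


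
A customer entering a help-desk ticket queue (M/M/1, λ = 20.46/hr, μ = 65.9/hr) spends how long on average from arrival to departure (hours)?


W = 1/(μ−λ) = 1/(65.9 − 20.46) = 1/45.44 = 0.02201 hr

Final: 0.02201 hr


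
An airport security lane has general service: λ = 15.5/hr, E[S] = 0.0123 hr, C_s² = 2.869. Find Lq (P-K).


ρ = λ·E[S] = 15.5·0.0123 = 0.1907
Lq = ρ²(1+C_s²)/(2(1−ρ)) = 0.03635·(1+2.869)/(2·0.8094)
= 0.03635·3.8690/1.6187 = 0.08688

Final: 0.08688


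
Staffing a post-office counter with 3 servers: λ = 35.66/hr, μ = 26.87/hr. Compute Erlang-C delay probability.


a = λ/μ = 1.3271; ρ = a/3 = 0.4424
P₀ = 0.255990 (from M/M/c formula)
C(c,a) = [a^c/(c!(1−ρ))]·P₀ = [2.33744/(6·0.5576)]·0.255990
= 0.69863·0.255990 = 0.178843

Final: 0.178843


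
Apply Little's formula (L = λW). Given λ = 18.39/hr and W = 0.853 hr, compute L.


L = λW = 18.39·0.853 = 15.6867

Final: 15.6867


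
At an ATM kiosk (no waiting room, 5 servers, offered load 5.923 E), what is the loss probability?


B(c,a) = (a^c/c!) / Σ_{k=0}^{c} a^k/k!
a^5/5! = 60.747361
Σ terms (k=0..5): 1.00000 + 5.92300 + 17.54096 + 34.63171 + 51.28091 + 60.74736 = 171.123943
B = 60.747361/171.123943 = 0.354990

Final: 0.354990


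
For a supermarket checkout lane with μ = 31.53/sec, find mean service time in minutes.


Mean service time = 1/μ = 1/31.53 second = 0.03172 second
In minutes: 0.03172 × 0.0166667 = 0.0005286 min

Final: 0.0005286 min


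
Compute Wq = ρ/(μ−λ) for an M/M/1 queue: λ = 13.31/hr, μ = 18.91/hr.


ρ = 13.31/18.91 = 0.7039
Wq = ρ/(μ−λ) = 0.7039/(18.91 − 13.31) = 0.7039/5.60 = 0.1257 hr

Final: 0.1257 hr


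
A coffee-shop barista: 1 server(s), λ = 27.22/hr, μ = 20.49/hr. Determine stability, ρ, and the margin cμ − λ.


Total capacity cμ = 1·20.49 = 20.49/hr
ρ = λ/(cμ) = 27.22/20.49 = 1.3285
Stable ⇔ ρ < 1: NO
Spare capacity = cμ − λ = 20.49 − 27.22 = -6.73/hr

Final: ρ = 1.3285; unstable; margin = -6.73/hr


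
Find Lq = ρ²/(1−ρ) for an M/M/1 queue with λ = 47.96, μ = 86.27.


ρ = 47.96/86.27 = 0.5559
Lq = ρ²/(1−ρ) = 0.3091/0.4441 = 0.6960

Final: 0.6960


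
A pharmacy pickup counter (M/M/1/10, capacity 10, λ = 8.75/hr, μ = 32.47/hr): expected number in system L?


ρ = 8.75/32.47 = 0.2695
L = ρ[1 − (K+1)ρ^K + Kρ^(K+1)] / [(1−ρ)(1−ρ^(K+1))]
Numerator: 0.2695·(1 − 11·0.000002020 + 10·0.0000005442) = 0.269475
Denominator: (0.7305)·(0.999999) = 0.730520
L = 0.269475/0.730520 = 0.3689

Final: 0.3689


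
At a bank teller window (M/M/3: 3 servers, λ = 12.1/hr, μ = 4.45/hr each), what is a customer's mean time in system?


a = 2.7191; ρ = 0.9064; P₀ = 0.023148
Lq = P₀·a^c·ρ/(c!(1−ρ)²) = 8.01832
Wq = Lq/λ = 8.01832/12.1 = 0.66267 hr
W = Wq + 1/μ = 0.66267 + 0.22472 = 0.88739 hr

Final: 0.88739 hr


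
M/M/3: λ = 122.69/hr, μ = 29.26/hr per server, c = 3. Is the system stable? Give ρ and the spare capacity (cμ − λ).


Total capacity cμ = 3·29.26 = 87.78/hr
ρ = λ/(cμ) = 122.69/87.78 = 1.3977
Stable ⇔ ρ < 1: NO
Spare capacity = cμ − λ = 87.78 − 122.69 = -34.91/hr

Final: ρ = 1.3977; unstable; margin = -34.91/hr


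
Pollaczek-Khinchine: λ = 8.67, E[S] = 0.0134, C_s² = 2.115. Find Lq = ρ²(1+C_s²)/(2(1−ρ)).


ρ = λ·E[S] = 8.67·0.0134 = 0.1162
Lq = ρ²(1+C_s²)/(2(1−ρ)) = 0.01350·(1+2.115)/(2·0.8838)
= 0.01350·3.1150/1.7676 = 0.02379

Final: 0.02379


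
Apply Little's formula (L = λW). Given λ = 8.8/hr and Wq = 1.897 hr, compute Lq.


Lq = λWq = 8.8·1.897 = 16.6936

Final: 16.6936


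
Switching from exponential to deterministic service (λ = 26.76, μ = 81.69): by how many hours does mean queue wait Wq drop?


ρ = 26.76/81.69 = 0.3276
Wq(M/M/1) = ρ/(μ−λ) = 0.3276/54.93 = 0.005964 hr
Wq(M/D/1) = ρ/(2(μ−λ)) = 0.002982 hr
Savings = 0.005964 − 0.002982 = 0.002982 hr

Final: 0.002982 hr


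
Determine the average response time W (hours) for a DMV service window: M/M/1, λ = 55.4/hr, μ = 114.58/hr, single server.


W = 1/(μ−λ) = 1/(114.58 − 55.4) = 1/59.18 = 0.01690 hr

Final: 0.01690 hr


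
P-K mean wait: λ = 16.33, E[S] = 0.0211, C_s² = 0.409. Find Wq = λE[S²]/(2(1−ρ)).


ρ = λ·E[S] = 16.33·0.0211 = 0.3446
E[S²] = E[S]²(1+C_s²) = 0.0211²·(1+0.409) = 0.0006273
Wq = λ·E[S²]/(2(1−ρ)) = 16.33·0.0006273/(2·0.6554) = 0.007814 hr

Final: 0.007814 hr


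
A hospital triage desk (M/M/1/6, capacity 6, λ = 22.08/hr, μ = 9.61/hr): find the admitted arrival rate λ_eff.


ρ = 2.2976; P_K = (1−ρ)ρ^6/(1−ρ^7) = 0.566440
λ_eff = λ(1 − P_K) = 22.08·(1 − 0.566440) = 22.08·0.433560 = 9.5730 /hr

Final: 9.5730 /hr


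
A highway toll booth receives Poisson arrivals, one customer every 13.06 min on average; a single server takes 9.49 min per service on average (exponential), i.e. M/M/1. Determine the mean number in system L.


λ = 60/13.06 = 4.5942 /hr
μ = 60/9.49 = 6.3224 /hr
ρ = λ/μ = 4.5942/6.3224 = 0.7266
L = ρ/(1−ρ) = 0.7266/0.2734 = 2.6583

Final: 2.6583


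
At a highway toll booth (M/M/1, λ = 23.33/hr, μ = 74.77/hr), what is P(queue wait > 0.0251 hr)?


ρ = 23.33/74.77 = 0.3120
P(Wq > t) = ρ·e^{−(μ−λ)t} = 0.3120·e^{−1.2911}
= 0.3120·0.274956 = 0.085793

Final: 0.085793


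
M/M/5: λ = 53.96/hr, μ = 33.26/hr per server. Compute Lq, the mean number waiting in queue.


a = λ/μ = 1.6224; ρ = a/5 = 0.3245
P₀ = 0.196950
Lq = P₀·a^c·ρ / (c!·(1−ρ)²) = 0.196950·11.23954·0.3245/(120·0.45634)
= 0.01312

Final: 0.01312


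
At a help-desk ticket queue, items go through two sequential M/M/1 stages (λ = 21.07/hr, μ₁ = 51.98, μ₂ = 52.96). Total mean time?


Each node sees arrival rate λ = 21.07/hr (tandem ⇒ throughput preserved).
W₁ = 1/(μ₁−λ) = 1/(51.98−21.07) = 0.03235 hr
W₂ = 1/(μ₂−λ) = 1/(52.96−21.07) = 0.03136 hr
W_total = W₁ + W₂ = 0.03235 + 0.03136 = 0.06371 hr

Final: 0.06371 hr


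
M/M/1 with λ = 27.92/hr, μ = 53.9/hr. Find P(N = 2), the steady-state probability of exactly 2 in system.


ρ = 27.92/53.9 = 0.5180
P_n = (1−ρ)·ρ^n = (1 − 0.5180)·0.5180^2 = 0.4820·0.268320 = 0.129331

Final: 0.129331


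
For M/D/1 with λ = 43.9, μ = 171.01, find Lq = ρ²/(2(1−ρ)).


ρ = 43.9/171.01 = 0.2567
M/D/1: Lq = ρ²/(2(1−ρ)) = 0.06590/(2·0.7433) = 0.04433

Final: 0.04433


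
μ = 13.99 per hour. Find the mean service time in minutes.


Mean service time = 1/μ = 1/13.99 hour = 0.07148 hour
In minutes: 0.07148 × 60 = 4.2888 min

Final: 4.2888 min


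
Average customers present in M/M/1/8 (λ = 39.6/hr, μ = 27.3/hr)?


ρ = 39.6/27.3 = 1.4505
L = ρ[1 − (K+1)ρ^K + Kρ^(K+1)] / [(1−ρ)(1−ρ^(K+1))]
Numerator: 1.4505·(1 − 9·19.600191 + 8·28.431047) = 75.496243
Denominator: (-0.4505)·(-27.431047) = 12.359043
L = 75.496243/12.359043 = 6.1086

Final: 6.1086


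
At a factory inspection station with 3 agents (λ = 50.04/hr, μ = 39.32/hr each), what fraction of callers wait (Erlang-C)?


a = λ/μ = 1.2726; ρ = a/3 = 0.4242
P₀ = 0.271809 (from M/M/c formula)
C(c,a) = [a^c/(c!(1−ρ))]·P₀ = [2.06116/(6·0.5758)]·0.271809
= 0.59662·0.271809 = 0.162166

Final: 0.162166


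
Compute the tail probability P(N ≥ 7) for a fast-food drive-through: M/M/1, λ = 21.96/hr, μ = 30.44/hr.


ρ = 21.96/30.44 = 0.7214
P(N ≥ n) = ρ^n = 0.7214^7 = 0.101698

Final: 0.101698


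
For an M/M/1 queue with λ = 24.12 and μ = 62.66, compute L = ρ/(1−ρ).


ρ = λ/μ = 24.12/62.66 = 0.3849
L = ρ/(1−ρ) = 0.3849/(1 − 0.3849) = 0.3849/0.6151 = 0.6258

Final: 0.6258


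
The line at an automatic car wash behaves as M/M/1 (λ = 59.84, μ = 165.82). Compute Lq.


ρ = 59.84/165.82 = 0.3609
Lq = ρ²/(1−ρ) = 0.1302/0.6391 = 0.2038

Final: 0.2038


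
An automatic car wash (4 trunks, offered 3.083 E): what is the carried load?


B(4,3.083) = 0.215303 (Erlang-B)
Carried load = a(1 − B) = 3.083·(1 − 0.215303) = 3.083·0.784697 = 2.4192 E

Final: 2.4192 Erlangs


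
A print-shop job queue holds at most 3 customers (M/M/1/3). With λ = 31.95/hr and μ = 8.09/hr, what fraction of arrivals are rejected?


ρ = λ/μ = 31.95/8.09 = 3.9493
P_K = (1−ρ)ρ^K/(1−ρ^(K+1)) = (-2.9493·61.598058)/(1 − 243.270453)
= -181.672395/-242.270453 = 0.749874

Final: 0.749874


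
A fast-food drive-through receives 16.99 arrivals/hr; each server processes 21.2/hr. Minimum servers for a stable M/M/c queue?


Stability requires cμ > λ ⇔ c > λ/μ.
λ/μ = 16.99/21.2 = 0.8014
Minimum integer c = ⌊0.8014⌋ + 1 = 1
Check: 1·21.2 = 21.20 > 16.99, while 0·21.2 = 0.00 ≤ 16.99

Final: 1 servers


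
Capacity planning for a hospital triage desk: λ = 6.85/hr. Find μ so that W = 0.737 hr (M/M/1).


W = 1/(μ−λ) ⇒ μ − λ = 1/W = 1/0.737 = 1.3569
μ = λ + 1/W = 6.85 + 1.3569 = 8.2069 per hr

Final: 8.2069 /hr


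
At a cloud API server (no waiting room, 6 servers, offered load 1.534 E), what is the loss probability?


B(c,a) = (a^c/c!) / Σ_{k=0}^{c} a^k/k!
a^6/6! = 0.018098
Σ terms (k=0..6): 1.00000 + 1.53400 + 1.17658 + 0.60162 + 0.23072 + 0.07079 + 0.01810 = 4.631807
B = 0.018098/4.631807 = 0.003907

Final: 0.003907


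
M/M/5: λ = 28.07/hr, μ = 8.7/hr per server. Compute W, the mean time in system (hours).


a = 3.2264; ρ = 0.6453; P₀ = 0.036025
Lq = P₀·a^c·ρ/(c!(1−ρ)²) = 0.53832
Wq = Lq/λ = 0.53832/28.07 = 0.01918 hr
W = Wq + 1/μ = 0.01918 + 0.11494 = 0.13412 hr

Final: 0.13412 hr


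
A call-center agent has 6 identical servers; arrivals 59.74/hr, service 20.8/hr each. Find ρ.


ρ = λ/(cμ) = 59.74/(6·20.8) = 59.74/124.80 = 0.4787

Final: 0.4787


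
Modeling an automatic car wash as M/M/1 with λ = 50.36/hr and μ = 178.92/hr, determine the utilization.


ρ = λ/μ = 50.36/178.92 = 0.2815

Final: 0.2815


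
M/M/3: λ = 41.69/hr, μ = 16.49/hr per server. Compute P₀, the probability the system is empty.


a = λ/μ = 41.69/16.49 = 2.5282; ρ = a/c = 0.8427
Σ_{k=0}^{2} a^k/k! (terms k=0..2) = 1.00000 + 2.52820 + 3.19589 = 6.72409
Tail: a^3/(3!(1−ρ)) = 16.15972/(6·0.1573) = 17.12556
P₀ = 1/(6.72409 + 17.12556) = 1/23.84965 = 0.041929

Final: 0.041929


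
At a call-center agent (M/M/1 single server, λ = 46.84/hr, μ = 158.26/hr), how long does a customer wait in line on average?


ρ = 46.84/158.26 = 0.2960
Wq = ρ/(μ−λ) = 0.2960/(158.26 − 46.84) = 0.2960/111.42 = 0.002656 hr

Final: 0.002656 hr


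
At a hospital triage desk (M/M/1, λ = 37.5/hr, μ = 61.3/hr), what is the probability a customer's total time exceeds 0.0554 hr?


W ~ Exponential(μ−λ) for M/M/1.
μ − λ = 61.3 − 37.5 = 23.8000
P(W > t) = e^{−(μ−λ)t} = e^{−1.3185} = 0.267531

Final: 0.267531


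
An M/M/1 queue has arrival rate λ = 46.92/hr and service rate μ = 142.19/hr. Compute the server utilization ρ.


ρ = λ/μ = 46.92/142.19 = 0.3300

Final: 0.3300


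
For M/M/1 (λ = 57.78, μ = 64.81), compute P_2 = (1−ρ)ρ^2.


ρ = 57.78/64.81 = 0.8915
P_n = (1−ρ)·ρ^n = (1 − 0.8915)·0.8915^2 = 0.1085·0.794824 = 0.086215

Final: 0.086215


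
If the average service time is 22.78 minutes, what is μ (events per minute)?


μ = 1/(service time) in consistent units.
1 minute = 1 min, so μ = 1/22.78 = 0.04390 per minute

Final: 0.04390 /min


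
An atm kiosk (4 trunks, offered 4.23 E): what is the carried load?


B(4,4.23) = 0.332409 (Erlang-B)
Carried load = a(1 − B) = 4.23·(1 − 0.332409) = 4.23·0.667591 = 2.8239 E

Final: 2.8239 Erlangs


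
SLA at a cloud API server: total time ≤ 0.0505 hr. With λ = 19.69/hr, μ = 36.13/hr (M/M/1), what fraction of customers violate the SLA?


W ~ Exponential(μ−λ) for M/M/1.
μ − λ = 36.13 − 19.69 = 16.4400
P(W > t) = e^{−(μ−λ)t} = e^{−0.8302} = 0.435953

Final: 0.435953


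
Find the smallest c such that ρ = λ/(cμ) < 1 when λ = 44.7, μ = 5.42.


Stability requires cμ > λ ⇔ c > λ/μ.
λ/μ = 44.7/5.42 = 8.2472
Minimum integer c = ⌊8.2472⌋ + 1 = 9
Check: 9·5.42 = 48.78 > 44.7, while 8·5.42 = 43.36 ≤ 44.7

Final: 9 servers


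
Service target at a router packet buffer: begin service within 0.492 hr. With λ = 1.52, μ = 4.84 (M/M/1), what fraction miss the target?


ρ = 1.52/4.84 = 0.3140
P(Wq > t) = ρ·e^{−(μ−λ)t} = 0.3140·e^{−1.6334}
= 0.3140·0.195257 = 0.061320

Final: 0.061320


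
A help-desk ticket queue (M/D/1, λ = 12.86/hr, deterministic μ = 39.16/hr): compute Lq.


ρ = 12.86/39.16 = 0.3284
M/D/1: Lq = ρ²/(2(1−ρ)) = 0.1078/(2·0.6716) = 0.08029

Final: 0.08029


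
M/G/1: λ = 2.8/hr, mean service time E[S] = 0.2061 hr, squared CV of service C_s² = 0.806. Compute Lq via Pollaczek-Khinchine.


ρ = λ·E[S] = 2.8·0.2061 = 0.5771
Lq = ρ²(1+C_s²)/(2(1−ρ)) = 0.3330·(1+0.806)/(2·0.4229)
= 0.3330·1.8060/0.8458 = 0.71105

Final: 0.71105


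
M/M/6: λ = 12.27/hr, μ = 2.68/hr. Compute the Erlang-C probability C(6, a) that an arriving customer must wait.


a = λ/μ = 4.5784; ρ = a/6 = 0.7631
P₀ = 0.008257 (from M/M/c formula)
C(c,a) = [a^c/(c!(1−ρ))]·P₀ = [9209.97841/(720·0.2369)]·0.008257
= 53.98675·0.008257 = 0.445760

Final: 0.445760
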